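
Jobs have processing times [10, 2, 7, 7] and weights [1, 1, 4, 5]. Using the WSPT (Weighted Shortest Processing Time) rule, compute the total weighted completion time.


Compute p/w ratios and sort ascending (WSPT): [(7, 5), (7, 4), (2, 1), (10, 1)]
Compute weighted completion times:
  Job (p=7,w=5): C=7, w*C=5*7=35
  Job (p=7,w=4): C=14, w*C=4*14=56
  Job (p=2,w=1): C=16, w*C=1*16=16
  Job (p=10,w=1): C=26, w*C=1*26=26
Total weighted completion time = 133

133


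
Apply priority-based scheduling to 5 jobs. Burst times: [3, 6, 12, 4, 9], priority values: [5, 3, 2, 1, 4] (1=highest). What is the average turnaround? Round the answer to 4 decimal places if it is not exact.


Sort by priority (ascending = highest first):
Order: [(1, 4), (2, 12), (3, 6), (4, 9), (5, 3)]
Completion times:
  Priority 1, burst=4, C=4
  Priority 2, burst=12, C=16
  Priority 3, burst=6, C=22
  Priority 4, burst=9, C=31
  Priority 5, burst=3, C=34
Average turnaround = 107/5 = 21.4

21.4


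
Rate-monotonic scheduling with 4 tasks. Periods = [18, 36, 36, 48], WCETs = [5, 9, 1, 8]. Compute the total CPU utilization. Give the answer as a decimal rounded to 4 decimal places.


Compute individual utilizations (exact fractions):
  Task 1: C/T = 5/18 (approx. 0.2778)
  Task 2: C/T = 9/36 = 1/4 (approx. 0.25)
  Task 3: C/T = 1/36 (approx. 0.0278)
  Task 4: C/T = 8/48 = 1/6 (approx. 0.1667)
Total utilization U = 5/18 + 1/4 + 1/36 + 1/6 = 13/18
Rounded to 4 decimal places: U = 0.7222
RM (Liu & Layland) bound for 4 tasks = 0.756828; compare with U = 13/18 (approx. 0.722222)
U <= bound, so schedulable by RM sufficient condition.

0.7222


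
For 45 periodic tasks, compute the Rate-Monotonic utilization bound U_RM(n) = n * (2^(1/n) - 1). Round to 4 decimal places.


Compute 2^(1/45) = 1.0155225125
Subtract 1: 1.0155225125 - 1 = 0.0155225125
Multiply by n: 45 * 0.0155225125 = 0.6985130625
Round to 4 dp: 0.6985

0.6985


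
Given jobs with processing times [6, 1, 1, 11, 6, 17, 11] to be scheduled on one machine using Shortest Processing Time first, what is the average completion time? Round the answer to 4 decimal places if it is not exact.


Sort jobs by processing time (SPT order): [1, 1, 6, 6, 11, 11, 17]
Compute completion times sequentially:
  Job 1: processing = 1, completes at 1
  Job 2: processing = 1, completes at 2
  Job 3: processing = 6, completes at 8
  Job 4: processing = 6, completes at 14
  Job 5: processing = 11, completes at 25
  Job 6: processing = 11, completes at 36
  Job 7: processing = 17, completes at 53
Sum of completion times = 139
Average completion time = 139/7 = 19.8571

19.8571


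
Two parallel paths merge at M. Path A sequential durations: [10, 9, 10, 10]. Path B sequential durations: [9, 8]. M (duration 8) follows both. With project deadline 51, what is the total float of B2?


Forward pass: ES(B2) = sum of predecessors on chain B = 9
EF = ES + duration = 9 + 8 = 17
Backward pass: LF(M) = deadline = 51; LS(M) = 51 - 8 = 43
LF(B2) = LS(M) - sum(successors on chain B) = 43 - 0 = 43
LS = LF - duration = 43 - 8 = 35
Total float = LS - ES = 35 - 9 = 26

26


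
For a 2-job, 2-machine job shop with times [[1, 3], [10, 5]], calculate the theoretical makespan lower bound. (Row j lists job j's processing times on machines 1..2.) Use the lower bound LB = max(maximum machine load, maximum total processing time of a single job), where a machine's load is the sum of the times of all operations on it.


Machine loads:
  Machine 1: 1 + 10 = 11
  Machine 2: 3 + 5 = 8
Max machine load = 11
Job totals:
  Job 1: 4
  Job 2: 15
Max job total = 15
Lower bound = max(11, 15) = 15

15


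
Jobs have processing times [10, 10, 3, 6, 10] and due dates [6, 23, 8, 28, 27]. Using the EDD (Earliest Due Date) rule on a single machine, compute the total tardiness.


Sort by due date (EDD order): [(10, 6), (3, 8), (10, 23), (10, 27), (6, 28)]
Compute completion times and tardiness:
  Job 1: p=10, d=6, C=10, tardiness=max(0,10-6)=4
  Job 2: p=3, d=8, C=13, tardiness=max(0,13-8)=5
  Job 3: p=10, d=23, C=23, tardiness=max(0,23-23)=0
  Job 4: p=10, d=27, C=33, tardiness=max(0,33-27)=6
  Job 5: p=6, d=28, C=39, tardiness=max(0,39-28)=11
Total tardiness = 26

26


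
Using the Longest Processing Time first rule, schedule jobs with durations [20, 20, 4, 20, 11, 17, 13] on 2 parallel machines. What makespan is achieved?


Sort jobs in decreasing order (LPT): [20, 20, 20, 17, 13, 11, 4]
Assign each job to the least loaded machine:
  Machine 1: jobs [20, 20, 11], load = 51
  Machine 2: jobs [20, 17, 13, 4], load = 54
Makespan = max load = 54

54


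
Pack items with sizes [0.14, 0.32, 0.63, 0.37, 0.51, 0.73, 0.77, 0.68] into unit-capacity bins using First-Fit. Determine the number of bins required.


Place items sequentially using First-Fit:
  Item 0.14 -> new Bin 1
  Item 0.32 -> Bin 1 (now 0.46)
  Item 0.63 -> new Bin 2
  Item 0.37 -> Bin 1 (now 0.83)
  Item 0.51 -> new Bin 3
  Item 0.73 -> new Bin 4
  Item 0.77 -> new Bin 5
  Item 0.68 -> new Bin 6
Total bins used = 6

6


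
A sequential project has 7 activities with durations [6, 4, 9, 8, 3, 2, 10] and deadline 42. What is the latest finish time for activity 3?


LF(activity 3) = deadline - sum of successor durations
Successors: activities 4 through 7 with durations [8, 3, 2, 10]
Sum of successor durations = 23
LF = 42 - 23 = 19

19


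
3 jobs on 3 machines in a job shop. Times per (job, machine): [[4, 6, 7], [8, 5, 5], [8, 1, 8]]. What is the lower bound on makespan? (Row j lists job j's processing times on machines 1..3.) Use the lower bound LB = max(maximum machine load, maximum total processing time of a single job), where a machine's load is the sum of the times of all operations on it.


Machine loads:
  Machine 1: 4 + 8 + 8 = 20
  Machine 2: 6 + 5 + 1 = 12
  Machine 3: 7 + 5 + 8 = 20
Max machine load = 20
Job totals:
  Job 1: 17
  Job 2: 18
  Job 3: 17
Max job total = 18
Lower bound = max(20, 18) = 20

20


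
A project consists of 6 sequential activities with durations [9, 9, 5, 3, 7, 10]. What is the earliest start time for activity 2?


Activity 2 starts after activities 1 through 1 complete.
Predecessor durations: [9]
ES = 9 = 9

9


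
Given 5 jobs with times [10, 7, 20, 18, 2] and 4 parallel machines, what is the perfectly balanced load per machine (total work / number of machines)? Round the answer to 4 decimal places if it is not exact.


Total processing time = 10 + 7 + 20 + 18 + 2 = 57
Number of machines = 4
Ideal balanced load = 57 / 4 = 14.25

14.25


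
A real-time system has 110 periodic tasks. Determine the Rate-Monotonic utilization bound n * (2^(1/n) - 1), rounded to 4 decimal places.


Compute 2^(1/110) = 1.0063212332
Subtract 1: 1.0063212332 - 1 = 0.0063212332
Multiply by n: 110 * 0.0063212332 = 0.6953356520
Round to 4 dp: 0.6953

0.6953


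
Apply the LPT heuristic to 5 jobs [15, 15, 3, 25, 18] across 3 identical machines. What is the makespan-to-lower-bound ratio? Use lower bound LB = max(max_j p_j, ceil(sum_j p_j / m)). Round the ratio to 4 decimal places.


LPT order: [25, 18, 15, 15, 3]
Machine loads after assignment: [25, 21, 30]
LPT makespan = 30
Lower bound = max(max_job, ceil(total/3)) = max(25, 26) = 26
Ratio = 30 / 26 = 1.1538

1.1538


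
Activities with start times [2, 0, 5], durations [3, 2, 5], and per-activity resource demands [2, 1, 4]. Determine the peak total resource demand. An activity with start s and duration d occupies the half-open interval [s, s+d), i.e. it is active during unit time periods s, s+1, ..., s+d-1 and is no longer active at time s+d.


Each activity i is active on [start_i, start_i + duration_i).
Compute total resource usage per time slot:
  t=0: active resources = [1], total = 1
  t=1: active resources = [1], total = 1
  t=2: active resources = [2], total = 2
  t=3: active resources = [2], total = 2
  t=4: active resources = [2], total = 2
  t=5: active resources = [4], total = 4
  t=6: active resources = [4], total = 4
  t=7: active resources = [4], total = 4
  t=8: active resources = [4], total = 4
  t=9: active resources = [4], total = 4
Peak resource demand = 4

4


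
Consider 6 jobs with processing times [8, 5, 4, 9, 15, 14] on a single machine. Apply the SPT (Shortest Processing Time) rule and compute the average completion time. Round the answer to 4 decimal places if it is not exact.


Sort jobs by processing time (SPT order): [4, 5, 8, 9, 14, 15]
Compute completion times sequentially:
  Job 1: processing = 4, completes at 4
  Job 2: processing = 5, completes at 9
  Job 3: processing = 8, completes at 17
  Job 4: processing = 9, completes at 26
  Job 5: processing = 14, completes at 40
  Job 6: processing = 15, completes at 55
Sum of completion times = 151
Average completion time = 151/6 = 25.1667

25.1667


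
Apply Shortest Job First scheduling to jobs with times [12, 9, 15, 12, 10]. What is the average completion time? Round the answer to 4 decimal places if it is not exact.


SJF order (ascending): [9, 10, 12, 12, 15]
Completion times:
  Job 1: burst=9, C=9
  Job 2: burst=10, C=19
  Job 3: burst=12, C=31
  Job 4: burst=12, C=43
  Job 5: burst=15, C=58
Average completion = 160/5 = 32.0

32.0


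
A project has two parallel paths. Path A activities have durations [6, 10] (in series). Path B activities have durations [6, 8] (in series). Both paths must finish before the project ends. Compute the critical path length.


Path A total = 6 + 10 = 16
Path B total = 6 + 8 = 14
Critical path = longest path = max(16, 14) = 16

16


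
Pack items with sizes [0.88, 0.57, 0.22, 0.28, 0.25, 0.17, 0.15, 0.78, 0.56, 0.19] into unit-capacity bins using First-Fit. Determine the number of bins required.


Place items sequentially using First-Fit:
  Item 0.88 -> new Bin 1
  Item 0.57 -> new Bin 2
  Item 0.22 -> Bin 2 (now 0.79)
  Item 0.28 -> new Bin 3
  Item 0.25 -> Bin 3 (now 0.53)
  Item 0.17 -> Bin 2 (now 0.96)
  Item 0.15 -> Bin 3 (now 0.68)
  Item 0.78 -> new Bin 4
  Item 0.56 -> new Bin 5
  Item 0.19 -> Bin 3 (now 0.87)
Total bins used = 5

5


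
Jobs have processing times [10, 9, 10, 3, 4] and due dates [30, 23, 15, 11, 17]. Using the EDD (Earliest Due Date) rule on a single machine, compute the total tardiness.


Sort by due date (EDD order): [(3, 11), (10, 15), (4, 17), (9, 23), (10, 30)]
Compute completion times and tardiness:
  Job 1: p=3, d=11, C=3, tardiness=max(0,3-11)=0
  Job 2: p=10, d=15, C=13, tardiness=max(0,13-15)=0
  Job 3: p=4, d=17, C=17, tardiness=max(0,17-17)=0
  Job 4: p=9, d=23, C=26, tardiness=max(0,26-23)=3
  Job 5: p=10, d=30, C=36, tardiness=max(0,36-30)=6
Total tardiness = 9

9


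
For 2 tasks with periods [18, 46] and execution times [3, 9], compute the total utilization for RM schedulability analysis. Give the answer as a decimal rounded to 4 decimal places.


Compute individual utilizations (exact fractions):
  Task 1: C/T = 3/18 = 1/6 (approx. 0.1667)
  Task 2: C/T = 9/46 (approx. 0.1957)
Total utilization U = 1/6 + 9/46 = 25/69
Rounded to 4 decimal places: U = 0.3623
RM (Liu & Layland) bound for 2 tasks = 0.828427; compare with U = 25/69 (approx. 0.362319)
U <= bound, so schedulable by RM sufficient condition.

0.3623


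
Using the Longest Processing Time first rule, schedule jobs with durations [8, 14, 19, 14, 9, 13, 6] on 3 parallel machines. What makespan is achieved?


Sort jobs in decreasing order (LPT): [19, 14, 14, 13, 9, 8, 6]
Assign each job to the least loaded machine:
  Machine 1: jobs [19, 8], load = 27
  Machine 2: jobs [14, 13], load = 27
  Machine 3: jobs [14, 9, 6], load = 29
Makespan = max load = 29

29


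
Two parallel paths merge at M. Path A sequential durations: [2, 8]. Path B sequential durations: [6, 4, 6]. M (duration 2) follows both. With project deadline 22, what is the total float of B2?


Forward pass: ES(B2) = sum of predecessors on chain B = 6
EF = ES + duration = 6 + 4 = 10
Backward pass: LF(M) = deadline = 22; LS(M) = 22 - 2 = 20
LF(B2) = LS(M) - sum(successors on chain B) = 20 - 6 = 14
LS = LF - duration = 14 - 4 = 10
Total float = LS - ES = 10 - 6 = 4

4


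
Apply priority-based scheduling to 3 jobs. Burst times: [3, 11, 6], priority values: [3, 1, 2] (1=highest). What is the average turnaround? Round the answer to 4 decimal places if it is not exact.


Sort by priority (ascending = highest first):
Order: [(1, 11), (2, 6), (3, 3)]
Completion times:
  Priority 1, burst=11, C=11
  Priority 2, burst=6, C=17
  Priority 3, burst=3, C=20
Average turnaround = 48/3 = 16.0

16.0


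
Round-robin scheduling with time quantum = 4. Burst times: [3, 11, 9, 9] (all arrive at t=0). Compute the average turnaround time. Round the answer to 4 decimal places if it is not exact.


Time quantum = 4
Execution trace:
  J1 runs 3 units, time = 3
  J2 runs 4 units, time = 7
  J3 runs 4 units, time = 11
  J4 runs 4 units, time = 15
  J2 runs 4 units, time = 19
  J3 runs 4 units, time = 23
  J4 runs 4 units, time = 27
  J2 runs 3 units, time = 30
  J3 runs 1 units, time = 31
  J4 runs 1 units, time = 32
Finish times: [3, 30, 31, 32]
Average turnaround = 96/4 = 24.0

24.0


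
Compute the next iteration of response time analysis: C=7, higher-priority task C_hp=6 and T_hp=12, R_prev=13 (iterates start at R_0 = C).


R_next = C + ceil(R_prev / T_hp) * C_hp
ceil(13 / 12) = ceil(1.0833) = 2
Interference = 2 * 6 = 12
R_next = 7 + 12 = 19

19


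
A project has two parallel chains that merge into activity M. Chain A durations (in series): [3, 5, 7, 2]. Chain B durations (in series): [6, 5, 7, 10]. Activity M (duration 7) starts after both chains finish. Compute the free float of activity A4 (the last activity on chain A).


ES(A4) = sum of predecessors on chain A = 15
EF(A4) = ES + duration = 15 + 2 = 17
Successor of A4 is M. ES(M) = max(sum(A), sum(B)) = max(17, 28) = 28
Free float = ES(successor) - EF(current) = 28 - 17 = 11

11


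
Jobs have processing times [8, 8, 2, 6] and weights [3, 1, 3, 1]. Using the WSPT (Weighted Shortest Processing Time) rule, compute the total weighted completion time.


Compute p/w ratios and sort ascending (WSPT): [(2, 3), (8, 3), (6, 1), (8, 1)]
Compute weighted completion times:
  Job (p=2,w=3): C=2, w*C=3*2=6
  Job (p=8,w=3): C=10, w*C=3*10=30
  Job (p=6,w=1): C=16, w*C=1*16=16
  Job (p=8,w=1): C=24, w*C=1*24=24
Total weighted completion time = 76

76


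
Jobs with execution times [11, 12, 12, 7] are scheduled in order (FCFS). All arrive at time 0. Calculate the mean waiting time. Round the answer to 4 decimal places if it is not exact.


FCFS order (as given): [11, 12, 12, 7]
Waiting times:
  Job 1: wait = 0
  Job 2: wait = 11
  Job 3: wait = 23
  Job 4: wait = 35
Sum of waiting times = 69
Average waiting time = 69/4 = 17.25

17.25


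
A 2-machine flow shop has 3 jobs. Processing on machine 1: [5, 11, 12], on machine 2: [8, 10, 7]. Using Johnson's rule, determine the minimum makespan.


Apply Johnson's rule:
  Group 1 (a <= b): [(1, 5, 8)]
  Group 2 (a > b): [(2, 11, 10), (3, 12, 7)]
Optimal job order: [1, 2, 3]
Schedule:
  Job 1: M1 done at 5, M2 done at 13
  Job 2: M1 done at 16, M2 done at 26
  Job 3: M1 done at 28, M2 done at 35
Makespan = 35

35


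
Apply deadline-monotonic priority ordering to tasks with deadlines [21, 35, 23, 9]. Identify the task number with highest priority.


Sort tasks by relative deadline (ascending):
  Task 4: deadline = 9
  Task 1: deadline = 21
  Task 3: deadline = 23
  Task 2: deadline = 35
Priority order (highest first): [4, 1, 3, 2]
Highest priority task = 4

4


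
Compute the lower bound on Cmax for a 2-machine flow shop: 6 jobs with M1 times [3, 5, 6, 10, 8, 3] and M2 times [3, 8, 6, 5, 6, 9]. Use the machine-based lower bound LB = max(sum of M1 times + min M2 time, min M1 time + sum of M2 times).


LB1 = sum(M1 times) + min(M2 times) = 35 + 3 = 38
LB2 = min(M1 times) + sum(M2 times) = 3 + 37 = 40
Lower bound = max(LB1, LB2) = max(38, 40) = 40

40


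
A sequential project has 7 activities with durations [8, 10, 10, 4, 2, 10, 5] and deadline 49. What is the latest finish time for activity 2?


LF(activity 2) = deadline - sum of successor durations
Successors: activities 3 through 7 with durations [10, 4, 2, 10, 5]
Sum of successor durations = 31
LF = 49 - 31 = 18

18


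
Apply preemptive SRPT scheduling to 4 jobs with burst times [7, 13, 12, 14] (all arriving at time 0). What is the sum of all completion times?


Since all jobs arrive at t=0, SRPT equals SPT ordering.
SPT order: [7, 12, 13, 14]
Completion times:
  Job 1: p=7, C=7
  Job 2: p=12, C=19
  Job 3: p=13, C=32
  Job 4: p=14, C=46
Total completion time = 7 + 19 + 32 + 46 = 104

104


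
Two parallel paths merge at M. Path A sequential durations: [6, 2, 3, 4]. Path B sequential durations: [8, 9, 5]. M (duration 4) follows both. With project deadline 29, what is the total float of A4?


Forward pass: ES(A4) = sum of predecessors on chain A = 11
EF = ES + duration = 11 + 4 = 15
Backward pass: LF(M) = deadline = 29; LS(M) = 29 - 4 = 25
LF(A4) = LS(M) - sum(successors on chain A) = 25 - 0 = 25
LS = LF - duration = 25 - 4 = 21
Total float = LS - ES = 21 - 11 = 10

10


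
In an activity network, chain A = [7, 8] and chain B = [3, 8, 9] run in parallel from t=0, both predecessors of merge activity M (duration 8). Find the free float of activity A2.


ES(A2) = sum of predecessors on chain A = 7
EF(A2) = ES + duration = 7 + 8 = 15
Successor of A2 is M. ES(M) = max(sum(A), sum(B)) = max(15, 20) = 20
Free float = ES(successor) - EF(current) = 20 - 15 = 5

5


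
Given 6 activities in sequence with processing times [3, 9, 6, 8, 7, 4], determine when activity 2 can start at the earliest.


Activity 2 starts after activities 1 through 1 complete.
Predecessor durations: [3]
ES = 3 = 3

3


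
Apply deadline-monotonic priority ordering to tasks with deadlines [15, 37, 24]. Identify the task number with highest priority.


Sort tasks by relative deadline (ascending):
  Task 1: deadline = 15
  Task 3: deadline = 24
  Task 2: deadline = 37
Priority order (highest first): [1, 3, 2]
Highest priority task = 1

1


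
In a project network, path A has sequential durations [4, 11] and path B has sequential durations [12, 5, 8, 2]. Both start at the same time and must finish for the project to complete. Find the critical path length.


Path A total = 4 + 11 = 15
Path B total = 12 + 5 + 8 + 2 = 27
Critical path = longest path = max(15, 27) = 27

27


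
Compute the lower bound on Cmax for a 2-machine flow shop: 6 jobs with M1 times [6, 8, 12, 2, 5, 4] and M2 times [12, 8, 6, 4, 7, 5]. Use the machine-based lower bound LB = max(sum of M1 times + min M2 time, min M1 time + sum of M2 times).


LB1 = sum(M1 times) + min(M2 times) = 37 + 4 = 41
LB2 = min(M1 times) + sum(M2 times) = 2 + 42 = 44
Lower bound = max(LB1, LB2) = max(41, 44) = 44

44


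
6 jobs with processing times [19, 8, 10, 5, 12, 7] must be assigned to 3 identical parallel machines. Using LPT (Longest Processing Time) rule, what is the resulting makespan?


Sort jobs in decreasing order (LPT): [19, 12, 10, 8, 7, 5]
Assign each job to the least loaded machine:
  Machine 1: jobs [19], load = 19
  Machine 2: jobs [12, 7], load = 19
  Machine 3: jobs [10, 8, 5], load = 23
Makespan = max load = 23

23


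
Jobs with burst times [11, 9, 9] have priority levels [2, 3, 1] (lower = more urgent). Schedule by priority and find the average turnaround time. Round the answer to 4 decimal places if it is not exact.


Sort by priority (ascending = highest first):
Order: [(1, 9), (2, 11), (3, 9)]
Completion times:
  Priority 1, burst=9, C=9
  Priority 2, burst=11, C=20
  Priority 3, burst=9, C=29
Average turnaround = 58/3 = 19.3333

19.3333


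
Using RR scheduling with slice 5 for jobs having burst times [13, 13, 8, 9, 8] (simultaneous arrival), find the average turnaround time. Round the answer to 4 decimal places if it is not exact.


Time quantum = 5
Execution trace:
  J1 runs 5 units, time = 5
  J2 runs 5 units, time = 10
  J3 runs 5 units, time = 15
  J4 runs 5 units, time = 20
  J5 runs 5 units, time = 25
  J1 runs 5 units, time = 30
  J2 runs 5 units, time = 35
  J3 runs 3 units, time = 38
  J4 runs 4 units, time = 42
  J5 runs 3 units, time = 45
  J1 runs 3 units, time = 48
  J2 runs 3 units, time = 51
Finish times: [48, 51, 38, 42, 45]
Average turnaround = 224/5 = 44.8

44.8


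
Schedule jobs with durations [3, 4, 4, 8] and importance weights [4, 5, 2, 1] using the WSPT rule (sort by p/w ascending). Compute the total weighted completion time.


Compute p/w ratios and sort ascending (WSPT): [(3, 4), (4, 5), (4, 2), (8, 1)]
Compute weighted completion times:
  Job (p=3,w=4): C=3, w*C=4*3=12
  Job (p=4,w=5): C=7, w*C=5*7=35
  Job (p=4,w=2): C=11, w*C=2*11=22
  Job (p=8,w=1): C=19, w*C=1*19=19
Total weighted completion time = 88

88


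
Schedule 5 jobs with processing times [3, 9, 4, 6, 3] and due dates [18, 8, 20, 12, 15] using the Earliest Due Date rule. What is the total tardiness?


Sort by due date (EDD order): [(9, 8), (6, 12), (3, 15), (3, 18), (4, 20)]
Compute completion times and tardiness:
  Job 1: p=9, d=8, C=9, tardiness=max(0,9-8)=1
  Job 2: p=6, d=12, C=15, tardiness=max(0,15-12)=3
  Job 3: p=3, d=15, C=18, tardiness=max(0,18-15)=3
  Job 4: p=3, d=18, C=21, tardiness=max(0,21-18)=3
  Job 5: p=4, d=20, C=25, tardiness=max(0,25-20)=5
Total tardiness = 15

15


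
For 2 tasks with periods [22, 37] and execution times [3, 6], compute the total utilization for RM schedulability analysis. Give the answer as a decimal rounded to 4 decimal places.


Compute individual utilizations (exact fractions):
  Task 1: C/T = 3/22 (approx. 0.1364)
  Task 2: C/T = 6/37 (approx. 0.1622)
Total utilization U = 3/22 + 6/37 = 243/814
Rounded to 4 decimal places: U = 0.2985
RM (Liu & Layland) bound for 2 tasks = 0.828427; compare with U = 243/814 (approx. 0.298526)
U <= bound, so schedulable by RM sufficient condition.

0.2985


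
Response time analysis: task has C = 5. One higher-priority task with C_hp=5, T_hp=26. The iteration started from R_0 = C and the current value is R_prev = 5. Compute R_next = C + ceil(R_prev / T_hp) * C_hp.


R_next = C + ceil(R_prev / T_hp) * C_hp
ceil(5 / 26) = ceil(0.1923) = 1
Interference = 1 * 5 = 5
R_next = 5 + 5 = 10

10


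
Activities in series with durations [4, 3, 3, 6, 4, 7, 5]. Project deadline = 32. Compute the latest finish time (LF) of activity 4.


LF(activity 4) = deadline - sum of successor durations
Successors: activities 5 through 7 with durations [4, 7, 5]
Sum of successor durations = 16
LF = 32 - 16 = 16

16


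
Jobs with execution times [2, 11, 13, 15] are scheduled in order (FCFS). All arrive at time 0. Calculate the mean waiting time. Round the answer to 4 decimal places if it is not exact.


FCFS order (as given): [2, 11, 13, 15]
Waiting times:
  Job 1: wait = 0
  Job 2: wait = 2
  Job 3: wait = 13
  Job 4: wait = 26
Sum of waiting times = 41
Average waiting time = 41/4 = 10.25

10.25


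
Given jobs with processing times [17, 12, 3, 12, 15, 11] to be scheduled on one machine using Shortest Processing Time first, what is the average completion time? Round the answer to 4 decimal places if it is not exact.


Sort jobs by processing time (SPT order): [3, 11, 12, 12, 15, 17]
Compute completion times sequentially:
  Job 1: processing = 3, completes at 3
  Job 2: processing = 11, completes at 14
  Job 3: processing = 12, completes at 26
  Job 4: processing = 12, completes at 38
  Job 5: processing = 15, completes at 53
  Job 6: processing = 17, completes at 70
Sum of completion times = 204
Average completion time = 204/6 = 34.0

34.0


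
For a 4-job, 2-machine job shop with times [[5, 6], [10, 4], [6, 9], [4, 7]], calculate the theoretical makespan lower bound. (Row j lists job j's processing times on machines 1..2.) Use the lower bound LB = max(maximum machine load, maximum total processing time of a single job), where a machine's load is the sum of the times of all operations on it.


Machine loads:
  Machine 1: 5 + 10 + 6 + 4 = 25
  Machine 2: 6 + 4 + 9 + 7 = 26
Max machine load = 26
Job totals:
  Job 1: 11
  Job 2: 14
  Job 3: 15
  Job 4: 11
Max job total = 15
Lower bound = max(26, 15) = 26

26


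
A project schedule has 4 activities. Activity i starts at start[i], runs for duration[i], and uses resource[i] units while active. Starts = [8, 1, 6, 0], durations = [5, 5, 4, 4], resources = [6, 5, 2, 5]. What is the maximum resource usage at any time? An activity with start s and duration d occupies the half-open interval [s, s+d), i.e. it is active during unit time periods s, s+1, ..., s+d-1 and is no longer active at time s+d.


Each activity i is active on [start_i, start_i + duration_i).
Compute total resource usage per time slot:
  t=0: active resources = [5], total = 5
  t=1: active resources = [5, 5], total = 10
  t=2: active resources = [5, 5], total = 10
  t=3: active resources = [5, 5], total = 10
  t=4: active resources = [5], total = 5
  t=5: active resources = [5], total = 5
  t=6: active resources = [2], total = 2
  t=7: active resources = [2], total = 2
  t=8: active resources = [6, 2], total = 8
  t=9: active resources = [6, 2], total = 8
  t=10: active resources = [6], total = 6
  t=11: active resources = [6], total = 6
  t=12: active resources = [6], total = 6
Peak resource demand = 10

10


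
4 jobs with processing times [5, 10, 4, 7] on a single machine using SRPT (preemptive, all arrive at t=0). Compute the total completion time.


Since all jobs arrive at t=0, SRPT equals SPT ordering.
SPT order: [4, 5, 7, 10]
Completion times:
  Job 1: p=4, C=4
  Job 2: p=5, C=9
  Job 3: p=7, C=16
  Job 4: p=10, C=26
Total completion time = 4 + 9 + 16 + 26 = 55

55


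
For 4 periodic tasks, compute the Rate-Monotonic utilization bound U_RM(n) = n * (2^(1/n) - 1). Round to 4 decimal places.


Compute 2^(1/4) = 1.1892071150
Subtract 1: 1.1892071150 - 1 = 0.1892071150
Multiply by n: 4 * 0.1892071150 = 0.7568284600
Round to 4 dp: 0.7568

0.7568


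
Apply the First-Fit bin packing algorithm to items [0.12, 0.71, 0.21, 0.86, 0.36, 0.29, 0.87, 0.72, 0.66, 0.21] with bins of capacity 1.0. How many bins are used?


Place items sequentially using First-Fit:
  Item 0.12 -> new Bin 1
  Item 0.71 -> Bin 1 (now 0.83)
  Item 0.21 -> new Bin 2
  Item 0.86 -> new Bin 3
  Item 0.36 -> Bin 2 (now 0.57)
  Item 0.29 -> Bin 2 (now 0.86)
  Item 0.87 -> new Bin 4
  Item 0.72 -> new Bin 5
  Item 0.66 -> new Bin 6
  Item 0.21 -> Bin 5 (now 0.93)
Total bins used = 6

6


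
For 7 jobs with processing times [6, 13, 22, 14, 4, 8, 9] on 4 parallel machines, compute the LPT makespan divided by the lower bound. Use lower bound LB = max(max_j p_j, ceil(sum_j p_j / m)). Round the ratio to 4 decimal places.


LPT order: [22, 14, 13, 9, 8, 6, 4]
Machine loads after assignment: [22, 18, 19, 17]
LPT makespan = 22
Lower bound = max(max_job, ceil(total/4)) = max(22, 19) = 22
Ratio = 22 / 22 = 1.0

1.0


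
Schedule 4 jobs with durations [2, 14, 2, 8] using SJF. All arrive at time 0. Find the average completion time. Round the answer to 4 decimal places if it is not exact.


SJF order (ascending): [2, 2, 8, 14]
Completion times:
  Job 1: burst=2, C=2
  Job 2: burst=2, C=4
  Job 3: burst=8, C=12
  Job 4: burst=14, C=26
Average completion = 44/4 = 11.0

11.0


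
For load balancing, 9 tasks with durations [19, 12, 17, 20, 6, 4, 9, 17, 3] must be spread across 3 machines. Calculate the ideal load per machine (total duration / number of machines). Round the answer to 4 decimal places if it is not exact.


Total processing time = 19 + 12 + 17 + 20 + 6 + 4 + 9 + 17 + 3 = 107
Number of machines = 3
Ideal balanced load = 107 / 3 = 35.6667

35.6667


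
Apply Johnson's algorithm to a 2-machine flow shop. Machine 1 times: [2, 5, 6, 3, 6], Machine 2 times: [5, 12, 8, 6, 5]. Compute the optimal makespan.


Apply Johnson's rule:
  Group 1 (a <= b): [(1, 2, 5), (4, 3, 6), (2, 5, 12), (3, 6, 8)]
  Group 2 (a > b): [(5, 6, 5)]
Optimal job order: [1, 4, 2, 3, 5]
Schedule:
  Job 1: M1 done at 2, M2 done at 7
  Job 4: M1 done at 5, M2 done at 13
  Job 2: M1 done at 10, M2 done at 25
  Job 3: M1 done at 16, M2 done at 33
  Job 5: M1 done at 22, M2 done at 38
Makespan = 38

38


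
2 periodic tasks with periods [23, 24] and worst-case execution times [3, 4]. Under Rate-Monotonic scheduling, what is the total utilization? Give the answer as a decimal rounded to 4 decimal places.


Compute individual utilizations (exact fractions):
  Task 1: C/T = 3/23 (approx. 0.1304)
  Task 2: C/T = 4/24 = 1/6 (approx. 0.1667)
Total utilization U = 3/23 + 1/6 = 41/138
Rounded to 4 decimal places: U = 0.2971
RM (Liu & Layland) bound for 2 tasks = 0.828427; compare with U = 41/138 (approx. 0.297101)
U <= bound, so schedulable by RM sufficient condition.

0.2971


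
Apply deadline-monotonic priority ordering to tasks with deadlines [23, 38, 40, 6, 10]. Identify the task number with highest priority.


Sort tasks by relative deadline (ascending):
  Task 4: deadline = 6
  Task 5: deadline = 10
  Task 1: deadline = 23
  Task 2: deadline = 38
  Task 3: deadline = 40
Priority order (highest first): [4, 5, 1, 2, 3]
Highest priority task = 4

4


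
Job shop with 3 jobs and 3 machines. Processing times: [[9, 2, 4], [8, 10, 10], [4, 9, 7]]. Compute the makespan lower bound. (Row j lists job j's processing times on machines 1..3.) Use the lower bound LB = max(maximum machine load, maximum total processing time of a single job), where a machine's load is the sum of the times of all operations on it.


Machine loads:
  Machine 1: 9 + 8 + 4 = 21
  Machine 2: 2 + 10 + 9 = 21
  Machine 3: 4 + 10 + 7 = 21
Max machine load = 21
Job totals:
  Job 1: 15
  Job 2: 28
  Job 3: 20
Max job total = 28
Lower bound = max(21, 28) = 28

28


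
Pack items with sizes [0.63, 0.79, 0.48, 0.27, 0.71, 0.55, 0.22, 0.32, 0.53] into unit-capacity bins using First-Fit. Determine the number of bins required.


Place items sequentially using First-Fit:
  Item 0.63 -> new Bin 1
  Item 0.79 -> new Bin 2
  Item 0.48 -> new Bin 3
  Item 0.27 -> Bin 1 (now 0.9)
  Item 0.71 -> new Bin 4
  Item 0.55 -> new Bin 5
  Item 0.22 -> Bin 3 (now 0.7)
  Item 0.32 -> Bin 5 (now 0.87)
  Item 0.53 -> new Bin 6
Total bins used = 6

6


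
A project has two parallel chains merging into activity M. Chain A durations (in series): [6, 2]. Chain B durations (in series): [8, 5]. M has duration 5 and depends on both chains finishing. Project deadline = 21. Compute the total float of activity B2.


Forward pass: ES(B2) = sum of predecessors on chain B = 8
EF = ES + duration = 8 + 5 = 13
Backward pass: LF(M) = deadline = 21; LS(M) = 21 - 5 = 16
LF(B2) = LS(M) - sum(successors on chain B) = 16 - 0 = 16
LS = LF - duration = 16 - 5 = 11
Total float = LS - ES = 11 - 8 = 3

3


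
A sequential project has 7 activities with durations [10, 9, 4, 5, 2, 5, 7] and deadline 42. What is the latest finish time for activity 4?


LF(activity 4) = deadline - sum of successor durations
Successors: activities 5 through 7 with durations [2, 5, 7]
Sum of successor durations = 14
LF = 42 - 14 = 28

28


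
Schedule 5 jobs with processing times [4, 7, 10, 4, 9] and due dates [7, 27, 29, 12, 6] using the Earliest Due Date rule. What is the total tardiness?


Sort by due date (EDD order): [(9, 6), (4, 7), (4, 12), (7, 27), (10, 29)]
Compute completion times and tardiness:
  Job 1: p=9, d=6, C=9, tardiness=max(0,9-6)=3
  Job 2: p=4, d=7, C=13, tardiness=max(0,13-7)=6
  Job 3: p=4, d=12, C=17, tardiness=max(0,17-12)=5
  Job 4: p=7, d=27, C=24, tardiness=max(0,24-27)=0
  Job 5: p=10, d=29, C=34, tardiness=max(0,34-29)=5
Total tardiness = 19

19


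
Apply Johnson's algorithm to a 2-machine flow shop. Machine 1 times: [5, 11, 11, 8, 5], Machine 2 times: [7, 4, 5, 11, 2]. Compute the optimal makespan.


Apply Johnson's rule:
  Group 1 (a <= b): [(1, 5, 7), (4, 8, 11)]
  Group 2 (a > b): [(3, 11, 5), (2, 11, 4), (5, 5, 2)]
Optimal job order: [1, 4, 3, 2, 5]
Schedule:
  Job 1: M1 done at 5, M2 done at 12
  Job 4: M1 done at 13, M2 done at 24
  Job 3: M1 done at 24, M2 done at 29
  Job 2: M1 done at 35, M2 done at 39
  Job 5: M1 done at 40, M2 done at 42
Makespan = 42

42


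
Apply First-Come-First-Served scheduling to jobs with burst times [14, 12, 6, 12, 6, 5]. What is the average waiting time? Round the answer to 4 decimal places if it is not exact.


FCFS order (as given): [14, 12, 6, 12, 6, 5]
Waiting times:
  Job 1: wait = 0
  Job 2: wait = 14
  Job 3: wait = 26
  Job 4: wait = 32
  Job 5: wait = 44
  Job 6: wait = 50
Sum of waiting times = 166
Average waiting time = 166/6 = 27.6667

27.6667


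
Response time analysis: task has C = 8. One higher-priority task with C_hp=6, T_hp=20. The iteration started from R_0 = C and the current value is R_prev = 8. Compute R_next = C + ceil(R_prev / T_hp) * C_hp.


R_next = C + ceil(R_prev / T_hp) * C_hp
ceil(8 / 20) = ceil(0.4) = 1
Interference = 1 * 6 = 6
R_next = 8 + 6 = 14

14


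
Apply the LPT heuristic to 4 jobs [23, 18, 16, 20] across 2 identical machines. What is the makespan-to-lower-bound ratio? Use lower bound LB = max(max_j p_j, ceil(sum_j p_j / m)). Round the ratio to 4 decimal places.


LPT order: [23, 20, 18, 16]
Machine loads after assignment: [39, 38]
LPT makespan = 39
Lower bound = max(max_job, ceil(total/2)) = max(23, 39) = 39
Ratio = 39 / 39 = 1.0

1.0


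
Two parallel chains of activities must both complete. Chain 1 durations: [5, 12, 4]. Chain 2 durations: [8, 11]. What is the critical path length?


Path A total = 5 + 12 + 4 = 21
Path B total = 8 + 11 = 19
Critical path = longest path = max(21, 19) = 21

21


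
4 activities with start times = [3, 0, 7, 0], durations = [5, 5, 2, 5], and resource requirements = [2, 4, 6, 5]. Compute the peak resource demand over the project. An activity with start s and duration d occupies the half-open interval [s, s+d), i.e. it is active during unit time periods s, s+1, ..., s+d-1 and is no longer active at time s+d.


Each activity i is active on [start_i, start_i + duration_i).
Compute total resource usage per time slot:
  t=0: active resources = [4, 5], total = 9
  t=1: active resources = [4, 5], total = 9
  t=2: active resources = [4, 5], total = 9
  t=3: active resources = [2, 4, 5], total = 11
  t=4: active resources = [2, 4, 5], total = 11
  t=5: active resources = [2], total = 2
  t=6: active resources = [2], total = 2
  t=7: active resources = [2, 6], total = 8
  t=8: active resources = [6], total = 6
Peak resource demand = 11

11


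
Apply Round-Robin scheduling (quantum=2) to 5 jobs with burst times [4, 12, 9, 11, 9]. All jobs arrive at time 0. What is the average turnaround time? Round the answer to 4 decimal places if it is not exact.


Time quantum = 2
Execution trace:
  J1 runs 2 units, time = 2
  J2 runs 2 units, time = 4
  J3 runs 2 units, time = 6
  J4 runs 2 units, time = 8
  J5 runs 2 units, time = 10
  J1 runs 2 units, time = 12
  J2 runs 2 units, time = 14
  J3 runs 2 units, time = 16
  J4 runs 2 units, time = 18
  J5 runs 2 units, time = 20
  J2 runs 2 units, time = 22
  J3 runs 2 units, time = 24
  J4 runs 2 units, time = 26
  J5 runs 2 units, time = 28
  J2 runs 2 units, time = 30
  J3 runs 2 units, time = 32
  J4 runs 2 units, time = 34
  J5 runs 2 units, time = 36
  J2 runs 2 units, time = 38
  J3 runs 1 units, time = 39
  J4 runs 2 units, time = 41
  J5 runs 1 units, time = 42
  J2 runs 2 units, time = 44
  J4 runs 1 units, time = 45
Finish times: [12, 44, 39, 45, 42]
Average turnaround = 182/5 = 36.4

36.4


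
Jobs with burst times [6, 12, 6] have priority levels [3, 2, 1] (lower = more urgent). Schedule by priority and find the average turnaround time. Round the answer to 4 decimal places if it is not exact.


Sort by priority (ascending = highest first):
Order: [(1, 6), (2, 12), (3, 6)]
Completion times:
  Priority 1, burst=6, C=6
  Priority 2, burst=12, C=18
  Priority 3, burst=6, C=24
Average turnaround = 48/3 = 16.0

16.0


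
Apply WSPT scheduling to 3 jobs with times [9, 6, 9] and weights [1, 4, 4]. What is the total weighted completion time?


Compute p/w ratios and sort ascending (WSPT): [(6, 4), (9, 4), (9, 1)]
Compute weighted completion times:
  Job (p=6,w=4): C=6, w*C=4*6=24
  Job (p=9,w=4): C=15, w*C=4*15=60
  Job (p=9,w=1): C=24, w*C=1*24=24
Total weighted completion time = 108

108


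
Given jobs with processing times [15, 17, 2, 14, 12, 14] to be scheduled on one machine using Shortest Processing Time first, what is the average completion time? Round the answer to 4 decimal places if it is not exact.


Sort jobs by processing time (SPT order): [2, 12, 14, 14, 15, 17]
Compute completion times sequentially:
  Job 1: processing = 2, completes at 2
  Job 2: processing = 12, completes at 14
  Job 3: processing = 14, completes at 28
  Job 4: processing = 14, completes at 42
  Job 5: processing = 15, completes at 57
  Job 6: processing = 17, completes at 74
Sum of completion times = 217
Average completion time = 217/6 = 36.1667

36.1667


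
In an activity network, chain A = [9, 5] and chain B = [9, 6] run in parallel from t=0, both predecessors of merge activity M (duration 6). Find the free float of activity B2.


ES(B2) = sum of predecessors on chain B = 9
EF(B2) = ES + duration = 9 + 6 = 15
Successor of B2 is M. ES(M) = max(sum(A), sum(B)) = max(14, 15) = 15
Free float = ES(successor) - EF(current) = 15 - 15 = 0

0


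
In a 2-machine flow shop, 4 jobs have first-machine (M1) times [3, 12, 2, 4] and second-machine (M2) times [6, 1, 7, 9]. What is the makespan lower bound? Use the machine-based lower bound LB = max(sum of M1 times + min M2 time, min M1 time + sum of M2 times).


LB1 = sum(M1 times) + min(M2 times) = 21 + 1 = 22
LB2 = min(M1 times) + sum(M2 times) = 2 + 23 = 25
Lower bound = max(LB1, LB2) = max(22, 25) = 25

25


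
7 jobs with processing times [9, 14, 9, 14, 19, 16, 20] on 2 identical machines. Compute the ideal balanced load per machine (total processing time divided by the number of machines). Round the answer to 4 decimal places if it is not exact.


Total processing time = 9 + 14 + 9 + 14 + 19 + 16 + 20 = 101
Number of machines = 2
Ideal balanced load = 101 / 2 = 50.5

50.5


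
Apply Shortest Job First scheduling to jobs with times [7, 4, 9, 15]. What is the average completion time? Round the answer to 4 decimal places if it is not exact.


SJF order (ascending): [4, 7, 9, 15]
Completion times:
  Job 1: burst=4, C=4
  Job 2: burst=7, C=11
  Job 3: burst=9, C=20
  Job 4: burst=15, C=35
Average completion = 70/4 = 17.5

17.5


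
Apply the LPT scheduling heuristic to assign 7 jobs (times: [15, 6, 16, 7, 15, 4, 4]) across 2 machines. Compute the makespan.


Sort jobs in decreasing order (LPT): [16, 15, 15, 7, 6, 4, 4]
Assign each job to the least loaded machine:
  Machine 1: jobs [16, 7, 6, 4], load = 33
  Machine 2: jobs [15, 15, 4], load = 34
Makespan = max load = 34

34


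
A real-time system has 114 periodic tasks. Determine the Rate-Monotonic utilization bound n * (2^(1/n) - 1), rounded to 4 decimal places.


Compute 2^(1/114) = 1.0060987606
Subtract 1: 1.0060987606 - 1 = 0.0060987606
Multiply by n: 114 * 0.0060987606 = 0.6952587084
Round to 4 dp: 0.6953

0.6953


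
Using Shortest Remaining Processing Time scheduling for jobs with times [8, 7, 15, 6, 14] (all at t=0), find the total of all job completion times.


Since all jobs arrive at t=0, SRPT equals SPT ordering.
SPT order: [6, 7, 8, 14, 15]
Completion times:
  Job 1: p=6, C=6
  Job 2: p=7, C=13
  Job 3: p=8, C=21
  Job 4: p=14, C=35
  Job 5: p=15, C=50
Total completion time = 6 + 13 + 21 + 35 + 50 = 125

125


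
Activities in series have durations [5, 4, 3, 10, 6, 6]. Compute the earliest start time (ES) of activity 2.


Activity 2 starts after activities 1 through 1 complete.
Predecessor durations: [5]
ES = 5 = 5

5


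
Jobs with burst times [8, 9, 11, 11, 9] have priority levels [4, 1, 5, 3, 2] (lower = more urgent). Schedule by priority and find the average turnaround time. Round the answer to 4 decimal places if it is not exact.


Sort by priority (ascending = highest first):
Order: [(1, 9), (2, 9), (3, 11), (4, 8), (5, 11)]
Completion times:
  Priority 1, burst=9, C=9
  Priority 2, burst=9, C=18
  Priority 3, burst=11, C=29
  Priority 4, burst=8, C=37
  Priority 5, burst=11, C=48
Average turnaround = 141/5 = 28.2

28.2
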